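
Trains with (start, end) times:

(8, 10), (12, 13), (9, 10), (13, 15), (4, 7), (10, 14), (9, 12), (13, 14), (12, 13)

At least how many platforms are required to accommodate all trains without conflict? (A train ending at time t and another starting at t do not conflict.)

Count concurrent intervals with a sweep; the peak is the room count.
Events (time:±→running): 4:+→1 7:-→0 8:+→1 9:+→2 9:+→3 … peak 3.

3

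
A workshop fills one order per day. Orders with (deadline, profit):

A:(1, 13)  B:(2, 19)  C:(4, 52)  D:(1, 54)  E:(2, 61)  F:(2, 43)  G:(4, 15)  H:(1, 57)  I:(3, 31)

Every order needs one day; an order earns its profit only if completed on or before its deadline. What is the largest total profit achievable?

Sort by profit descending; place each in the latest free slot ≤ its deadline.
By profit: E(d2,61), H(d1,57), D(d1,54), C(d4,52), F(d2,43), I(d3,31), B(d2,19), G(d4,15), A(d1,13)
E→slot 2; H→slot 1; D skipped; C→slot 4; F skipped; I→slot 3; B skipped; G skipped; A skipped.
Profit = 57 + 61 + 31 + 52 = 201

201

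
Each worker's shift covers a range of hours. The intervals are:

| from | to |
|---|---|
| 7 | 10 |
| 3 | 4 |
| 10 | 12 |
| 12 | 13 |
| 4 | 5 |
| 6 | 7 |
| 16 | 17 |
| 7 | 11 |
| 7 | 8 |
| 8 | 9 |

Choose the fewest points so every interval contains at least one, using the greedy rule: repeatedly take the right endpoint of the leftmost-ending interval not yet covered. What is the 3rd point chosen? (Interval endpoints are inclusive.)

9

Sorted: [3,4] [4,5] [6,7] [7,8] [8,9] [7,10] [7,11] [10,12] [12,13] [16,17]
{[3,4],[4,5]} hit by 4; {[6,7],[7,8]} hit by 7; {[8,9],[7,10],[7,11]} hit by 9; {[10,12],[12,13]} hit by 12; {[16,17]} hit by 17.
Points: 4, 7, 9, 12, 17 (5 total).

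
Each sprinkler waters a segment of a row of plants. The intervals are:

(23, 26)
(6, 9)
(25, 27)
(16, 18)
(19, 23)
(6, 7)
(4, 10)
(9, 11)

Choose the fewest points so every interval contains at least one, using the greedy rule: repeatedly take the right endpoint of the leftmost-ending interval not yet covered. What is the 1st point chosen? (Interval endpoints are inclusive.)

7

By right end: [6,7]  [6,9]  [4,10]  [9,11]  [16,18]  [19,23]  [23,26]  [25,27]
[6,7] uncovered → point at 7; [9,11] uncovered → point at 11; [16,18] uncovered → point at 18; [19,23] uncovered → point at 23; [25,27] uncovered → point at 27.
Points: 7, 11, 18, 23, 27 (5 total).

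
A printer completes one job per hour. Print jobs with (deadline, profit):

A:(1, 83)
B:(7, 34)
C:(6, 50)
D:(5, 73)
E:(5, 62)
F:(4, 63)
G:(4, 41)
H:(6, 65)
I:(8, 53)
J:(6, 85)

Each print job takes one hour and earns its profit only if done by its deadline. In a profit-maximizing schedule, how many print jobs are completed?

8

Profit order: J=85 A=83 D=73 H=65 F=63 E=62 I=53 C=50 G=41 B=34
Assign: J→slot 6, A→slot 1, D→slot 5, H→slot 4, F→slot 3, E→slot 2, I→slot 8, C skipped, G skipped, B→slot 7.
Slots: [1:A] [2:E] [3:F] [4:H] [5:D] [6:J] [7:B] [8:I]
8 of 10 scheduled.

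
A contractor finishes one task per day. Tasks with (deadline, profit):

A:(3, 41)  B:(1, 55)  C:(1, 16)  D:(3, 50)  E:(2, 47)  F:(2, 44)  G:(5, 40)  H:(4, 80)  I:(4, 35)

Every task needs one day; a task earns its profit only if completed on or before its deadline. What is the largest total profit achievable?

Profit order: H=80 B=55 D=50 E=47 F=44 A=41 G=40 I=35 C=16
Assign: H→slot 4, B→slot 1, D→slot 3, E→slot 2, F skipped, A skipped, G→slot 5, I skipped, C skipped.
Slots: [1:B] [2:E] [3:D] [4:H] [5:G]
Profit = 55 + 47 + 50 + 80 + 40 = 272

272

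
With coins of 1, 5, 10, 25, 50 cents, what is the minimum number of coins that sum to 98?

7

98 − 1×50→48 − 1×25→23 − 2×10→3 − 3×1→0
Total coins = 1 + 1 + 2 + 3 = 7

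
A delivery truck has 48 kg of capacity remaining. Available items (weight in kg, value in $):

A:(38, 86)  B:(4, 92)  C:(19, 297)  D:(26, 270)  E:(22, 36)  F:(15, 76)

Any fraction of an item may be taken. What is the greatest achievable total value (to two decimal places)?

648.62

Greedy by value/weight ratio, highest first.
Order: B (92/4=23.00) > C (297/19=15.63) > D (270/26=10.38) > F (76/15=5.07) > A (86/38=2.26) > E (36/22=1.64)
Fill: take B (4 @ 92) → take C (19 @ 297) → take 25/26 of D → 259.62; 48/48 used.
Total value = 648.62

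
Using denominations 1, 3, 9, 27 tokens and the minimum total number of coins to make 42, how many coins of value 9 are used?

1

Use the largest denomination that fits, subtract, and repeat.
42 = 1×27 + 1×9 + 2×3
Count of 9: 1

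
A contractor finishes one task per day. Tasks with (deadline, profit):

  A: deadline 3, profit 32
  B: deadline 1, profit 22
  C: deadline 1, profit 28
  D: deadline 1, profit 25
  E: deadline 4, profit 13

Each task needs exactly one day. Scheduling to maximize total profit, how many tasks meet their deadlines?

Sort by profit descending; place each in the latest free slot ≤ its deadline.
By profit: A(d3,32), C(d1,28), D(d1,25), B(d1,22), E(d4,13)
A→slot 3; C→slot 1; D skipped; B skipped; E→slot 4.
3 of 5 scheduled.

3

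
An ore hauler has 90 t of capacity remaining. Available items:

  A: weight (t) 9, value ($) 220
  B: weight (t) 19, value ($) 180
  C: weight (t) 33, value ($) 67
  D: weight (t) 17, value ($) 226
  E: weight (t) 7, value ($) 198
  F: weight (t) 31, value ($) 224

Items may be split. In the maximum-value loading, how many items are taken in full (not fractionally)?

5

Ratios (sorted): E 28.29, A 24.44, D 13.29, B 9.47, F 7.23, C 2.03
take E (7 @ 198); take A (9 @ 220); take D (17 @ 226); take B (19 @ 180); take F (31 @ 224); take 7/33 of C → 14.21. Capacity used 90/90.
5 item(s) taken whole; one partial (take 7/33 of C).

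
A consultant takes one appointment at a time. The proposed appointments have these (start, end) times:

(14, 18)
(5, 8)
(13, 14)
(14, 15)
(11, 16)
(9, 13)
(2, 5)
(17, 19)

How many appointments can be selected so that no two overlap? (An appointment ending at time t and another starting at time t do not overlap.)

Order by finish time; keep every interval that doesn't clash with the previous kept one.
By end time: (2,5), (5,8), (9,13), (13,14), (14,15), (11,16), (14,18), (17,19).
Pick (2,5); next start ≥ 5 → (5,8); next start ≥ 8 → (9,13); next start ≥ 13 → (13,14); next start ≥ 14 → (14,15); next start ≥ 15 → (17,19).
Selected 6 appointments.

6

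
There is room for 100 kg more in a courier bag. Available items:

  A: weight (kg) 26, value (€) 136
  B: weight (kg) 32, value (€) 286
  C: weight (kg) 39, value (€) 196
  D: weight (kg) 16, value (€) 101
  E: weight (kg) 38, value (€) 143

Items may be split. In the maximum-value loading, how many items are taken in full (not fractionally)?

3

Greedy by value/weight ratio, highest first.
Ratios (sorted): B 8.94, D 6.31, A 5.23, C 5.03, E 3.76
take B (32 @ 286); take D (16 @ 101); take A (26 @ 136); take 26/39 of C → 130.67. Capacity used 100/100.
3 item(s) taken whole; one partial (take 26/39 of C).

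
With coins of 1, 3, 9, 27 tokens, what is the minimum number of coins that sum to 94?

Use the largest denomination that fits, subtract, and repeat.
94 − 3×27→13 − 1×9→4 − 1×3→1 − 1×1→0
Total coins = 3 + 1 + 1 + 1 = 6

6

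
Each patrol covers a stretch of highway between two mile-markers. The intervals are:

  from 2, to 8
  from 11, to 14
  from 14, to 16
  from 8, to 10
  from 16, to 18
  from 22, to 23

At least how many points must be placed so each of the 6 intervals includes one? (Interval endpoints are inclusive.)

Process intervals by earliest right end; each time one isn't hit yet, stab at its right endpoint.
Sorted: [2,8] [8,10] [11,14] [14,16] [16,18] [22,23]
{[2,8],[8,10]} hit by 8; {[11,14],[14,16]} hit by 14; {[16,18]} hit by 18; {[22,23]} hit by 23.
Points: 8, 14, 18, 23 (4 total).

4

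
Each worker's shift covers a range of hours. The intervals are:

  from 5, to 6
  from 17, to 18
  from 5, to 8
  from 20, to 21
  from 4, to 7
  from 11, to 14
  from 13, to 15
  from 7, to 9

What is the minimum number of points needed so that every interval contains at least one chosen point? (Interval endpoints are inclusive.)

5

Process intervals by earliest right end; each time one isn't hit yet, stab at its right endpoint.
Sorted: [5,6] [4,7] [5,8] [7,9] [11,14] [13,15] [17,18] [20,21]
{[5,6],[4,7],[5,8]} hit by 6; {[7,9]} hit by 9; {[11,14],[13,15]} hit by 14; {[17,18]} hit by 18; {[20,21]} hit by 21.
Points: 6, 9, 14, 18, 21 (5 total).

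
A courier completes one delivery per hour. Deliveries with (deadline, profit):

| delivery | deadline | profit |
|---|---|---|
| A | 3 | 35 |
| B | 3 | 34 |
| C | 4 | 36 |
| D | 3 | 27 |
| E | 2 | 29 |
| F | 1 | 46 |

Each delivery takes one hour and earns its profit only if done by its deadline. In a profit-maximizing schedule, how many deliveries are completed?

Profit order: F=46 C=36 A=35 B=34 E=29 D=27
Assign: F→slot 1, C→slot 4, A→slot 3, B→slot 2, E skipped, D skipped.
Slots: [1:F] [2:B] [3:A] [4:C]
4 of 6 scheduled.

4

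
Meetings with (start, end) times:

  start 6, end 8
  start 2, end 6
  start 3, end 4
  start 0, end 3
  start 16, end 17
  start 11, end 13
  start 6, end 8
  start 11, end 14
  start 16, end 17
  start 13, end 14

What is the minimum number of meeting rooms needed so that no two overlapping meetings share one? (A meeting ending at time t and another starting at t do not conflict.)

2

The answer is the maximum number of intervals overlapping at any instant.
Events (time:±→running): 0:+→1 2:+→2 … peak 2.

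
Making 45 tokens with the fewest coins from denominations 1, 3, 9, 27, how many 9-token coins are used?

2

Greedy: take as many of the largest coin as possible, then repeat with the remainder.
45 − 1×27→18 − 2×9→0
Count of 9: 2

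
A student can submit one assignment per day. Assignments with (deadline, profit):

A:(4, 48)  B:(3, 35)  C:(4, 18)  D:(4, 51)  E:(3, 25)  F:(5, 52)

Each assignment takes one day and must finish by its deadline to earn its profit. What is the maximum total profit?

Take jobs in profit order; each goes to the latest open slot no later than its deadline.
Profit order: F=52 D=51 A=48 B=35 E=25 C=18
Assign: F→slot 5, D→slot 4, A→slot 3, B→slot 2, E→slot 1, C skipped.
Slots: [1:E] [2:B] [3:A] [4:D] [5:F]
Profit = 25 + 35 + 48 + 51 + 52 = 211

211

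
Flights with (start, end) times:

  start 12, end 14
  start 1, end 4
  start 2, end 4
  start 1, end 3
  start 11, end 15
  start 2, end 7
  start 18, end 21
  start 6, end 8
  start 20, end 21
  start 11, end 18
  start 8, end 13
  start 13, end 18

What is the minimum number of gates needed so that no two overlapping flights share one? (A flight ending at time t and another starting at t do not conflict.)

The answer is the maximum number of intervals overlapping at any instant.
Events (time:±→running): 1:+→1 1:+→2 2:+→3 2:+→4 … peak 4.

4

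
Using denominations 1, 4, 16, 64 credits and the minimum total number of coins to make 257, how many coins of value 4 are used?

257 = 4×64 + 1×1
Count of 4: 0

0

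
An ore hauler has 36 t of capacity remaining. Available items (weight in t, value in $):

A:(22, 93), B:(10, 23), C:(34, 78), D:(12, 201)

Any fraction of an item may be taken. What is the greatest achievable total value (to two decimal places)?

Order: D (201/12=16.75) > A (93/22=4.23) > B (23/10=2.30) > C (78/34=2.29)
Fill: take D (12 @ 201) → take A (22 @ 93) → take 2/10 of B → 4.60; 36/36 used.
Total value = 298.60

298.60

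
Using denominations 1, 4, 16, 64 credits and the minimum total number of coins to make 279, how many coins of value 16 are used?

Use the largest denomination that fits, subtract, and repeat.
279 = 4×64 + 1×16 + 1×4 + 3×1
Count of 16: 1

1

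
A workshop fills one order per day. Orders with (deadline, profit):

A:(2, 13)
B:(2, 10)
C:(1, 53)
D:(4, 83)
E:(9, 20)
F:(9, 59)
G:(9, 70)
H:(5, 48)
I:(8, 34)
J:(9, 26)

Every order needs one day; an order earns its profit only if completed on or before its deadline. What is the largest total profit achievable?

406

Take jobs in profit order; each goes to the latest open slot no later than its deadline.
Profit order: D=83 G=70 F=59 C=53 H=48 I=34 J=26 E=20 A=13 B=10
Assign: D→slot 4, G→slot 9, F→slot 8, C→slot 1, H→slot 5, I→slot 7, J→slot 6, E→slot 3, A→slot 2, B skipped.
Slots: [1:C] [2:A] [3:E] [4:D] [5:H] [6:J] [7:I] [8:F] [9:G]
Profit = 53 + 13 + 20 + 83 + 48 + 26 + 34 + 59 + 70 = 406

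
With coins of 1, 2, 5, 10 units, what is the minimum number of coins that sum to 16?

3

16 − 1×10→6 − 1×5→1 − 1×1→0
Total coins = 1 + 1 + 1 = 3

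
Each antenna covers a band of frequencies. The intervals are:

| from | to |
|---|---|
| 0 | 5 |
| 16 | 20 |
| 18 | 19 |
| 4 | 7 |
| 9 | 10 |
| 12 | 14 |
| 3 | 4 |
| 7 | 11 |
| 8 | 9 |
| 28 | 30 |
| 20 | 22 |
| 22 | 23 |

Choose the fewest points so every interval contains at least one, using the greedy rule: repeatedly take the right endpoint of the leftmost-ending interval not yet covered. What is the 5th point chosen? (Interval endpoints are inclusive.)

Sort by right endpoint; whenever an interval is uncovered, place a point at its right end.
Sorted: [3,4] [0,5] [4,7] [8,9] [9,10] [7,11] [12,14] [18,19] [16,20] [20,22] [22,23] [28,30]
{[3,4],[0,5],[4,7]} hit by 4; {[8,9],[9,10],[7,11]} hit by 9; {[12,14]} hit by 14; {[18,19],[16,20]} hit by 19; {[20,22],[22,23]} hit by 22; {[28,30]} hit by 30.
Points: 4, 9, 14, 19, 22, 30 (6 total).

22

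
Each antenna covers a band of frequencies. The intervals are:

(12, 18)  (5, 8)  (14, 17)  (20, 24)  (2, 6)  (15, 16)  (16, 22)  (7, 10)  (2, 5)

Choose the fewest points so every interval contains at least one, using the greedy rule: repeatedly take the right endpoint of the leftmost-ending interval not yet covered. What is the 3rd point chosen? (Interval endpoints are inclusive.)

Sort by right endpoint; whenever an interval is uncovered, place a point at its right end.
Sorted: [2,5] [2,6] [5,8] [7,10] [15,16] [14,17] [12,18] [16,22] [20,24]
{[2,5],[2,6],[5,8]} hit by 5; {[7,10]} hit by 10; {[15,16],[14,17],[12,18],[16,22]} hit by 16; {[20,24]} hit by 24.
Points: 5, 10, 16, 24 (4 total).

16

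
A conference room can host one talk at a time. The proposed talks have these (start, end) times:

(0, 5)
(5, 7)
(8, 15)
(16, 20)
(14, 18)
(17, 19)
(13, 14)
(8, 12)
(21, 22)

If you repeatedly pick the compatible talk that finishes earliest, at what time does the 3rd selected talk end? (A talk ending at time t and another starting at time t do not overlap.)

12

Greedy by earliest finish: after sorting by end time, pick each interval compatible with the last pick.
Sorted by end: (0,5)  (5,7)  (8,12)  (13,14)  (8,15)  (14,18)  (17,19)  (16,20)  (21,22)
take (0,5); take (5,7); take (8,12); take (13,14); skip (8,15); take (14,18); take (21,22).
Selected: (0,5) (5,7) (8,12) (13,14) (14,18) (21,22)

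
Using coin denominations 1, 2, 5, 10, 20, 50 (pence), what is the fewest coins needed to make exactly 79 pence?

5

Greedy: take as many of the largest coin as possible, then repeat with the remainder.
79 − 1×50→29 − 1×20→9 − 1×5→4 − 2×2→0
Total coins = 1 + 1 + 1 + 2 = 5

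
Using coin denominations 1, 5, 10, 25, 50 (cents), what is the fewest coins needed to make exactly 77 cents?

Greedy: take as many of the largest coin as possible, then repeat with the remainder.
77 = 1×50 + 1×25 + 2×1
Total coins = 1 + 1 + 2 = 4

4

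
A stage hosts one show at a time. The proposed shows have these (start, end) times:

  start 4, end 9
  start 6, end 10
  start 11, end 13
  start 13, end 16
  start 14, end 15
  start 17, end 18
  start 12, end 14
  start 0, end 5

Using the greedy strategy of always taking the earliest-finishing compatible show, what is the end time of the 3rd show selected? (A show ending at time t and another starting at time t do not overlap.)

By end time: (0,5), (4,9), (6,10), (11,13), (12,14), (14,15), (13,16), (17,18).
Pick (0,5); next start ≥ 5 → (6,10); next start ≥ 10 → (11,13); next start ≥ 13 → (14,15); next start ≥ 15 → (17,18).
Selected: (0,5) (6,10) (11,13) (14,15) (17,18)

13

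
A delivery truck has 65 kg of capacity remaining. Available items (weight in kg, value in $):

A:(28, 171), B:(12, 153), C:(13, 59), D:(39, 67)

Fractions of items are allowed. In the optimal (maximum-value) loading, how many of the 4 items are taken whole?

3

Sort by value per unit weight and fill in that order.
Order: B (153/12=12.75) > A (171/28=6.11) > C (59/13=4.54) > D (67/39=1.72)
Fill: take B (12 @ 153) → take A (28 @ 171) → take C (13 @ 59) → take 12/39 of D → 20.62; 65/65 used.
3 item(s) taken whole; one partial (take 12/39 of D).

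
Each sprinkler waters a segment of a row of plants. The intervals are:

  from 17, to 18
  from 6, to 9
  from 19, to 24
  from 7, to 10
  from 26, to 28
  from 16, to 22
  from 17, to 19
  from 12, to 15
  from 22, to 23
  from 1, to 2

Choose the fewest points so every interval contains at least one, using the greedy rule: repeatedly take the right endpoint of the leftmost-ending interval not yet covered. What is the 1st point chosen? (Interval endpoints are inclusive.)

Process intervals by earliest right end; each time one isn't hit yet, stab at its right endpoint.
By right end: [1,2]  [6,9]  [7,10]  [12,15]  [17,18]  [17,19]  [16,22]  [22,23]  [19,24]  [26,28]
[1,2] uncovered → point at 2; [6,9] uncovered → point at 9; [12,15] uncovered → point at 15; [17,18] uncovered → point at 18; [22,23] uncovered → point at 23; [26,28] uncovered → point at 28.
Points: 2, 9, 15, 18, 23, 28 (6 total).

2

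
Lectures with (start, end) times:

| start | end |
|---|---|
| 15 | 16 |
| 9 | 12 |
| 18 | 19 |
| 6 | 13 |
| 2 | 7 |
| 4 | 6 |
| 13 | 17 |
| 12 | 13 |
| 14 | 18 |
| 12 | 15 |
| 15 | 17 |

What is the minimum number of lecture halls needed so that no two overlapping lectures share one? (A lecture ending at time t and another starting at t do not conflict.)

4

starts: [2, 4, 6, 9, 12, 12, 13, 14, 15, 15, 18]
ends:   [6, 7, 12, 13, 13, 15, 16, 17, 17, 18, 19]
s2→1 s4→2 e6→1 s6→2 e7→1 s9→2 e12→1 s12→2 s12→3 e13→2 e13→1 s13→2 s14→3 e15→2 s15→3 s15→4  — peak 4.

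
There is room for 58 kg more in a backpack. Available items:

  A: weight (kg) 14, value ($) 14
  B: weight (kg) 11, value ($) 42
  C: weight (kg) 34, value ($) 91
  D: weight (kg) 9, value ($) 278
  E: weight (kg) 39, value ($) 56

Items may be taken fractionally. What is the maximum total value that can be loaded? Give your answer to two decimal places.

416.74

Greedy by value/weight ratio, highest first.
Ratios (sorted): D 30.89, B 3.82, C 2.68, E 1.44, A 1.00
take D (9 @ 278); take B (11 @ 42); take C (34 @ 91); take 4/39 of E → 5.74. Capacity used 58/58.
Total value = 416.74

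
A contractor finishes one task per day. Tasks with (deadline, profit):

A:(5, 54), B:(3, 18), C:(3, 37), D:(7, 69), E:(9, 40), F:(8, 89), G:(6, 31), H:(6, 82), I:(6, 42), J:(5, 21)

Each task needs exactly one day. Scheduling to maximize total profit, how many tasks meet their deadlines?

9

By profit: F(d8,89), H(d6,82), D(d7,69), A(d5,54), I(d6,42), E(d9,40), C(d3,37), G(d6,31), J(d5,21), B(d3,18)
F→slot 8; H→slot 6; D→slot 7; A→slot 5; I→slot 4; E→slot 9; C→slot 3; G→slot 2; J→slot 1; B skipped.
9 of 10 scheduled.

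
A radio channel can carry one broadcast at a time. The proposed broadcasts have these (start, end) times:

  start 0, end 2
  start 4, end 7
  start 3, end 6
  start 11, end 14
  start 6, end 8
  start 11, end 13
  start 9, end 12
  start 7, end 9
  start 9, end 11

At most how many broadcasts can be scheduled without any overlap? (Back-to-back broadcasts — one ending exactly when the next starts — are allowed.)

5

By end time: (0,2), (3,6), (4,7), (6,8), (7,9), (9,11), (9,12), (11,13), (11,14).
Pick (0,2); next start ≥ 2 → (3,6); next start ≥ 6 → (6,8); next start ≥ 8 → (9,11); next start ≥ 11 → (11,13).
Selected 5 broadcasts.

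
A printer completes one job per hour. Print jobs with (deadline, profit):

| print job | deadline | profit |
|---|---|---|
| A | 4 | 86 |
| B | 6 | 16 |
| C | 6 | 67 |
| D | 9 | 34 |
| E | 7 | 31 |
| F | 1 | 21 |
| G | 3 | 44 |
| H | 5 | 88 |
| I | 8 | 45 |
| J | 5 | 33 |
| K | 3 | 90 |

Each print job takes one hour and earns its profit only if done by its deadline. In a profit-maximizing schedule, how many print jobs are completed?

9

By profit: K(d3,90), H(d5,88), A(d4,86), C(d6,67), I(d8,45), G(d3,44), D(d9,34), J(d5,33), E(d7,31), F(d1,21), B(d6,16)
K→slot 3; H→slot 5; A→slot 4; C→slot 6; I→slot 8; G→slot 2; D→slot 9; J→slot 1; E→slot 7; F skipped; B skipped.
9 of 11 scheduled.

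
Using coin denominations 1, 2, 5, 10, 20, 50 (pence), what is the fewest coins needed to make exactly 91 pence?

91 = 1×50 + 2×20 + 1×1
Total coins = 1 + 2 + 1 = 4

4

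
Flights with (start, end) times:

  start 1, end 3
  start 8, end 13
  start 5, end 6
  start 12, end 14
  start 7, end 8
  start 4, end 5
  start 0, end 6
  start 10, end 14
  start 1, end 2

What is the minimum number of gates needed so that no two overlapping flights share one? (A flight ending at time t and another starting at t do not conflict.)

Events (time:±→running): 0:+→1 1:+→2 1:+→3 … peak 3.

3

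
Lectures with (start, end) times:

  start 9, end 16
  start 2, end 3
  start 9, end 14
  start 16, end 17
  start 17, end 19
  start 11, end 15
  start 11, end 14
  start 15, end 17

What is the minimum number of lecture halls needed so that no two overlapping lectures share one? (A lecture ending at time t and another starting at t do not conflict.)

4

Count concurrent intervals with a sweep; the peak is the room count.
starts: [2, 9, 9, 11, 11, 15, 16, 17]
ends:   [3, 14, 14, 15, 16, 17, 17, 19]
s2→1 e3→0 s9→1 s9→2 s11→3 s11→4  — peak 4.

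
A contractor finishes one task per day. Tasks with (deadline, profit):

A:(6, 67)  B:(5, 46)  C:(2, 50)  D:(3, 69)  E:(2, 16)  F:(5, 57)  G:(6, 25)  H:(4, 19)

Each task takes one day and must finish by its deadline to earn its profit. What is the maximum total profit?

314

Take jobs in profit order; each goes to the latest open slot no later than its deadline.
Profit order: D=69 A=67 F=57 C=50 B=46 G=25 H=19 E=16
Assign: D→slot 3, A→slot 6, F→slot 5, C→slot 2, B→slot 4, G→slot 1, H skipped, E skipped.
Slots: [1:G] [2:C] [3:D] [4:B] [5:F] [6:A]
Profit = 25 + 50 + 69 + 46 + 57 + 67 = 314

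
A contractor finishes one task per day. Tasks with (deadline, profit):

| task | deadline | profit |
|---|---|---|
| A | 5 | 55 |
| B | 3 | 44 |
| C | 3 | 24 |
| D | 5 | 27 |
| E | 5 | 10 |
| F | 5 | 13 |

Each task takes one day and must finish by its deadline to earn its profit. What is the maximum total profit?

163

By profit: A(d5,55), B(d3,44), D(d5,27), C(d3,24), F(d5,13), E(d5,10)
A→slot 5; B→slot 3; D→slot 4; C→slot 2; F→slot 1; E skipped.
Profit = 13 + 24 + 44 + 27 + 55 = 163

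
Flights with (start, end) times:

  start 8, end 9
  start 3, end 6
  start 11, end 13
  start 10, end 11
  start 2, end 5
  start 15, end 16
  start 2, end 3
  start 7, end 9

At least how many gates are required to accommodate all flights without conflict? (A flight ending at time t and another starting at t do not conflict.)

Events (time:±→running): 2:+→1 2:+→2 … peak 2.

2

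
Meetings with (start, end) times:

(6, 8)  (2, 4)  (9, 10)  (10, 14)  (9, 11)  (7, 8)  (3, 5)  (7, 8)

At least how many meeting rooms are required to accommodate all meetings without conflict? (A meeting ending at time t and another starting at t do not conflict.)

3

Count concurrent intervals with a sweep; the peak is the room count.
starts: [2, 3, 6, 7, 7, 9, 9, 10]
ends:   [4, 5, 8, 8, 8, 10, 11, 14]
s2→1 s3→2 e4→1 e5→0 s6→1 s7→2 s7→3  — peak 3.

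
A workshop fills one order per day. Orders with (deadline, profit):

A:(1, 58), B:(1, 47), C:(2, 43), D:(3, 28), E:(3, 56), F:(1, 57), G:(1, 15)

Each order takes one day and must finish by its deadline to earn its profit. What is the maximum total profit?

Profit order: A=58 F=57 E=56 B=47 C=43 D=28 G=15
Assign: A→slot 1, F skipped, E→slot 3, B skipped, C→slot 2, D skipped, G skipped.
Slots: [1:A] [2:C] [3:E]
Profit = 58 + 43 + 56 = 157

157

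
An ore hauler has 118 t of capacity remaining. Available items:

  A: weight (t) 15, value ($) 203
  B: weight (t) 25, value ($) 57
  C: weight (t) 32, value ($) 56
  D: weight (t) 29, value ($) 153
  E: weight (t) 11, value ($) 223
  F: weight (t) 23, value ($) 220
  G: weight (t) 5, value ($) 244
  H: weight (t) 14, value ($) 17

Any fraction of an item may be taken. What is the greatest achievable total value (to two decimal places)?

Order: G (244/5=48.80) > E (223/11=20.27) > A (203/15=13.53) > F (220/23=9.57) > D (153/29=5.28) > B (57/25=2.28) > C (56/32=1.75) > H (17/14=1.21)
Fill: take G (5 @ 244) → take E (11 @ 223) → take A (15 @ 203) → take F (23 @ 220) → take D (29 @ 153) → take B (25 @ 57) → take 10/32 of C → 17.50; 118/118 used.
Total value = 1117.50

1117.50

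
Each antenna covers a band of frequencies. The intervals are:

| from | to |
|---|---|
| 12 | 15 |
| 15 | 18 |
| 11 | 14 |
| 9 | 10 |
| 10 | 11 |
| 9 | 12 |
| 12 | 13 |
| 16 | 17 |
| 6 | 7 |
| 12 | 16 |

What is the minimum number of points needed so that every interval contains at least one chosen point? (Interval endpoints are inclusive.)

4

Sort by right endpoint; whenever an interval is uncovered, place a point at its right end.
Sorted: [6,7] [9,10] [10,11] [9,12] [12,13] [11,14] [12,15] [12,16] [16,17] [15,18]
{[6,7]} hit by 7; {[9,10],[10,11],[9,12]} hit by 10; {[12,13],[11,14],[12,15],[12,16]} hit by 13; {[16,17],[15,18]} hit by 17.
Points: 7, 10, 13, 17 (4 total).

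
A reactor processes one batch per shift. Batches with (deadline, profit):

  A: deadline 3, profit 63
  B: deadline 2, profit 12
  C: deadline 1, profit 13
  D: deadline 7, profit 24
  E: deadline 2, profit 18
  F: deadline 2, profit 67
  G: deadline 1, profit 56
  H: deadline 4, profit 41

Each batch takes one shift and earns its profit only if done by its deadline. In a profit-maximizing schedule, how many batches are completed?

5

Take jobs in profit order; each goes to the latest open slot no later than its deadline.
Profit order: F=67 A=63 G=56 H=41 D=24 E=18 C=13 B=12
Assign: F→slot 2, A→slot 3, G→slot 1, H→slot 4, D→slot 7, E skipped, C skipped, B skipped.
Slots: [1:G] [2:F] [3:A] [4:H] [7:D]
5 of 8 scheduled.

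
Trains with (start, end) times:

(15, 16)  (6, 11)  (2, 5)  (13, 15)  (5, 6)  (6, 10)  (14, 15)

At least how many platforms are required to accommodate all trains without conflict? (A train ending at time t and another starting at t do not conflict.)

starts: [2, 5, 6, 6, 13, 14, 15]
ends:   [5, 6, 10, 11, 15, 15, 16]
s2→1 e5→0 s5→1 e6→0 s6→1 s6→2  — peak 2.

2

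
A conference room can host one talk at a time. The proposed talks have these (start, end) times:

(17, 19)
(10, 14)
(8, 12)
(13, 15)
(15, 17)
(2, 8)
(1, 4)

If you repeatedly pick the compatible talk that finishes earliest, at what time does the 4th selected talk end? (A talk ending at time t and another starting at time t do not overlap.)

Sorted by end: (1,4)  (2,8)  (8,12)  (10,14)  (13,15)  (15,17)  (17,19)
take (1,4); skip (2,8); take (8,12); skip (10,14); take (13,15); take (15,17); take (17,19).
Selected: (1,4) (8,12) (13,15) (15,17) (17,19)

17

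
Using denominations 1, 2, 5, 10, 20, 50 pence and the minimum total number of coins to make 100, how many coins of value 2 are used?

0

100 = 2×50
Count of 2: 0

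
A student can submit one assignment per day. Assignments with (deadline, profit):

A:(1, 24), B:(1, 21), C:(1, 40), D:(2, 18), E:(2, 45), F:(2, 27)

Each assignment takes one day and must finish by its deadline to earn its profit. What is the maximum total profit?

Sort by profit descending; place each in the latest free slot ≤ its deadline.
By profit: E(d2,45), C(d1,40), F(d2,27), A(d1,24), B(d1,21), D(d2,18)
E→slot 2; C→slot 1; F skipped; A skipped; B skipped; D skipped.
Profit = 40 + 45 = 85

85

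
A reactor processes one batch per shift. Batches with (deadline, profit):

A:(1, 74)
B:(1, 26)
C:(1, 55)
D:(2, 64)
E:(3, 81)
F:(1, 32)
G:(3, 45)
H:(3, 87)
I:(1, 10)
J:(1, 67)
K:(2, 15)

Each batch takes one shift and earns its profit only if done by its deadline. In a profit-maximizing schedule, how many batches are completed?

By profit: H(d3,87), E(d3,81), A(d1,74), J(d1,67), D(d2,64), C(d1,55), G(d3,45), F(d1,32), B(d1,26), K(d2,15), I(d1,10)
H→slot 3; E→slot 2; A→slot 1; J skipped; D skipped; C skipped; G skipped; F skipped; B skipped; K skipped; I skipped.
3 of 11 scheduled.

3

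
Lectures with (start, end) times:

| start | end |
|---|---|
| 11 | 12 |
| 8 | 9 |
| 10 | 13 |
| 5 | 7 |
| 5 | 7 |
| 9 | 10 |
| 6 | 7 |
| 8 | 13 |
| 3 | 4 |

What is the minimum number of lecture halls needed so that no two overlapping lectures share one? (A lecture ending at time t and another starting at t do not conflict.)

3

Count concurrent intervals with a sweep; the peak is the room count.
starts: [3, 5, 5, 6, 8, 8, 9, 10, 11]
ends:   [4, 7, 7, 7, 9, 10, 12, 13, 13]
s3→1 e4→0 s5→1 s5→2 s6→3  — peak 3.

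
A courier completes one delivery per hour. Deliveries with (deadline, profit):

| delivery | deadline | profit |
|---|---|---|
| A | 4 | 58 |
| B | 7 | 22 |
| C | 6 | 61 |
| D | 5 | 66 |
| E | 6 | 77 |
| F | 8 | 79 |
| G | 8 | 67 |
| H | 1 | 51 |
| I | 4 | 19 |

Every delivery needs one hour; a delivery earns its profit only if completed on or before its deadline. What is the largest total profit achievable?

481

By profit: F(d8,79), E(d6,77), G(d8,67), D(d5,66), C(d6,61), A(d4,58), H(d1,51), B(d7,22), I(d4,19)
F→slot 8; E→slot 6; G→slot 7; D→slot 5; C→slot 4; A→slot 3; H→slot 1; B→slot 2; I skipped.
Profit = 51 + 22 + 58 + 61 + 66 + 77 + 67 + 79 = 481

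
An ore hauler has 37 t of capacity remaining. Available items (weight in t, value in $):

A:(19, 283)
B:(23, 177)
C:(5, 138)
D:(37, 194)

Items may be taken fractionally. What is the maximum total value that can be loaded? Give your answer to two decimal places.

521.04

Order: C (138/5=27.60) > A (283/19=14.89) > B (177/23=7.70) > D (194/37=5.24)
Fill: take C (5 @ 138) → take A (19 @ 283) → take 13/23 of B → 100.04; 37/37 used.
Total value = 521.04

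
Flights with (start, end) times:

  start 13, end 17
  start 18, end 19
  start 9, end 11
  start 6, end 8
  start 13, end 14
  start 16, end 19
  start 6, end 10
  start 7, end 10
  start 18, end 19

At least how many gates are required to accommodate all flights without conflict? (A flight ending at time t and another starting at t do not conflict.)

The answer is the maximum number of intervals overlapping at any instant.
Events (time:±→running): 6:+→1 6:+→2 7:+→3 … peak 3.

3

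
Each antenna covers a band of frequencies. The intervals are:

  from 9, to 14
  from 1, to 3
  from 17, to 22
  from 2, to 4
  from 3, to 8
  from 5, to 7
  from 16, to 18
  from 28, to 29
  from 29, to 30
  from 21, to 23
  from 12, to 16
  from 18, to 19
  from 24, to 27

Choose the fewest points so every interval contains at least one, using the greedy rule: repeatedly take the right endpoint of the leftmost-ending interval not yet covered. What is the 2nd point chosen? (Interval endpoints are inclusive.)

Process intervals by earliest right end; each time one isn't hit yet, stab at its right endpoint.
By right end: [1,3]  [2,4]  [5,7]  [3,8]  [9,14]  [12,16]  [16,18]  [18,19]  [17,22]  [21,23]  [24,27]  [28,29]  [29,30]
[1,3] uncovered → point at 3; [5,7] uncovered → point at 7; [9,14] uncovered → point at 14; [16,18] uncovered → point at 18; [21,23] uncovered → point at 23; [24,27] uncovered → point at 27; [28,29] uncovered → point at 29.
Points: 3, 7, 14, 18, 23, 27, 29 (7 total).

7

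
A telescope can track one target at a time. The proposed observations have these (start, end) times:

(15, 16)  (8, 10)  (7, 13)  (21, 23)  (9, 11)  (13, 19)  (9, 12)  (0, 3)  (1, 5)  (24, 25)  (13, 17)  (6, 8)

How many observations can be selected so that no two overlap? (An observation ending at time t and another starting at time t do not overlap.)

6

By end time: (0,3), (1,5), (6,8), (8,10), (9,11), (9,12), (7,13), (15,16), (13,17), (13,19), (21,23), (24,25).
Pick (0,3); next start ≥ 3 → (6,8); next start ≥ 8 → (8,10); next start ≥ 10 → (15,16); next start ≥ 16 → (21,23); next start ≥ 23 → (24,25).
Selected 6 observations.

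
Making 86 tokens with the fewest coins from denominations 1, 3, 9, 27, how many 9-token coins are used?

0

Use the largest denomination that fits, subtract, and repeat.
86 − 3×27→5 − 1×3→2 − 2×1→0
Count of 9: 0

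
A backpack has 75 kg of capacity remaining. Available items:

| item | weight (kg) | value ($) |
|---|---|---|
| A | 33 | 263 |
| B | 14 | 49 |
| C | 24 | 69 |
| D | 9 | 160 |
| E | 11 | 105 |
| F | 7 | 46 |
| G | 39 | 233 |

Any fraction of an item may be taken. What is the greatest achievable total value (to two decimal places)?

Sort by value per unit weight and fill in that order.
Ratios (sorted): D 17.78, E 9.55, A 7.97, F 6.57, G 5.97, B 3.50, C 2.88
take D (9 @ 160); take E (11 @ 105); take A (33 @ 263); take F (7 @ 46); take 15/39 of G → 89.62. Capacity used 75/75.
Total value = 663.62

663.62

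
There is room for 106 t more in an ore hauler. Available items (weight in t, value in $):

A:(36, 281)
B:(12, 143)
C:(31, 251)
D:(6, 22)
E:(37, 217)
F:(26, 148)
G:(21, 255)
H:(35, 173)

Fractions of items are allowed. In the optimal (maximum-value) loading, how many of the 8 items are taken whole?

Greedy by value/weight ratio, highest first.
Ratios (sorted): G 12.14, B 11.92, C 8.10, A 7.81, E 5.86, F 5.69, H 4.94, D 3.67
take G (21 @ 255); take B (12 @ 143); take C (31 @ 251); take A (36 @ 281); take 6/37 of E → 35.19. Capacity used 106/106.
4 item(s) taken whole; one partial (take 6/37 of E).

4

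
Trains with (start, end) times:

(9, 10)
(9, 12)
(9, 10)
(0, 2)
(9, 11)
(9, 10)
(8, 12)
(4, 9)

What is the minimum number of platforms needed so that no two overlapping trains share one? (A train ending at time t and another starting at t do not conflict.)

Count concurrent intervals with a sweep; the peak is the room count.
Events (time:±→running): 0:+→1 2:-→0 4:+→1 8:+→2 9:-→1 9:+→2 9:+→3 9:+→4 9:+→5 9:+→6 … peak 6.

6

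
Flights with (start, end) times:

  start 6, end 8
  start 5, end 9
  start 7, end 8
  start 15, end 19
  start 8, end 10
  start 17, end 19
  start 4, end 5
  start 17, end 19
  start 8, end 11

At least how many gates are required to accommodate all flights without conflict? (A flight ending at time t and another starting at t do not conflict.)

3

Events (time:±→running): 4:+→1 5:-→0 5:+→1 6:+→2 7:+→3 … peak 3.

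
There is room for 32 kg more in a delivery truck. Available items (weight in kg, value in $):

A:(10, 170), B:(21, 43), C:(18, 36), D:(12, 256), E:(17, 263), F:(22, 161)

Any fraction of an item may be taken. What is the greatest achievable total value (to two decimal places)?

Sort by value per unit weight and fill in that order.
Order: D (256/12=21.33) > A (170/10=17.00) > E (263/17=15.47) > F (161/22=7.32) > B (43/21=2.05) > C (36/18=2.00)
Fill: take D (12 @ 256) → take A (10 @ 170) → take 10/17 of E → 154.71; 32/32 used.
Total value = 580.71

580.71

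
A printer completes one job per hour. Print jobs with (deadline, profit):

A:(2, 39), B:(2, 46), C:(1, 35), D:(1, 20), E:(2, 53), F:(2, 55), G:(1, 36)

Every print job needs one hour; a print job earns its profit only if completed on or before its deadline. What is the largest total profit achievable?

108

Profit order: F=55 E=53 B=46 A=39 G=36 C=35 D=20
Assign: F→slot 2, E→slot 1, B skipped, A skipped, G skipped, C skipped, D skipped.
Slots: [1:E] [2:F]
Profit = 53 + 55 = 108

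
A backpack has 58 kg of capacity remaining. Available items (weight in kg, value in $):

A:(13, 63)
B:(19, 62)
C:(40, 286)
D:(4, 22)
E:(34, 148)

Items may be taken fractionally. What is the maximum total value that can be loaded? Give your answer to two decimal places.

Ratios (sorted): C 7.15, D 5.50, A 4.85, E 4.35, B 3.26
take C (40 @ 286); take D (4 @ 22); take A (13 @ 63); take 1/34 of E → 4.35. Capacity used 58/58.
Total value = 375.35

375.35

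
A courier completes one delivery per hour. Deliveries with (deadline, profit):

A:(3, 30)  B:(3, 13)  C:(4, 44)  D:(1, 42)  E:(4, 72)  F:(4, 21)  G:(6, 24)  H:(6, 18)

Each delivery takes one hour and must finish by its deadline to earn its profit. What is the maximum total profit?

230

Profit order: E=72 C=44 D=42 A=30 G=24 F=21 H=18 B=13
Assign: E→slot 4, C→slot 3, D→slot 1, A→slot 2, G→slot 6, F skipped, H→slot 5, B skipped.
Slots: [1:D] [2:A] [3:C] [4:E] [5:H] [6:G]
Profit = 42 + 30 + 44 + 72 + 18 + 24 = 230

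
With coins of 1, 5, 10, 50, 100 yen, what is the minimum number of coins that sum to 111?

111 = 1×100 + 1×10 + 1×1
Total coins = 1 + 1 + 1 = 3

3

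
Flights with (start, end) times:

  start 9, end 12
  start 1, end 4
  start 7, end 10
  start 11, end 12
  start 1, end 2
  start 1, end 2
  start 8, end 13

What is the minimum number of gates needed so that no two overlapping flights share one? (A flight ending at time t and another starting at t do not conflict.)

Count concurrent intervals with a sweep; the peak is the room count.
starts: [1, 1, 1, 7, 8, 9, 11]
ends:   [2, 2, 4, 10, 12, 12, 13]
s1→1 s1→2 s1→3  — peak 3.

3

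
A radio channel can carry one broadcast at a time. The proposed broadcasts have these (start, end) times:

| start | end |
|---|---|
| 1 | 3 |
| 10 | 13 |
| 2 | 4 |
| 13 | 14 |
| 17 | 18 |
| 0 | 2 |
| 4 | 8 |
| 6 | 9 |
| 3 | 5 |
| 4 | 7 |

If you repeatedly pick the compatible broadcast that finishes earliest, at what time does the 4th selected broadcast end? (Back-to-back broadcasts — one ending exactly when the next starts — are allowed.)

Sort by end time and greedily take each interval whose start is ≥ the last chosen end.
By end time: (0,2), (1,3), (2,4), (3,5), (4,7), (4,8), (6,9), (10,13), (13,14), (17,18).
Pick (0,2); next start ≥ 2 → (2,4); next start ≥ 4 → (4,7); next start ≥ 7 → (10,13); next start ≥ 13 → (13,14); next start ≥ 14 → (17,18).
Selected: (0,2) (2,4) (4,7) (10,13) (13,14) (17,18)

13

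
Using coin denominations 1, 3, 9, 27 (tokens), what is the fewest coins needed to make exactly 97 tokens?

Greedy: take as many of the largest coin as possible, then repeat with the remainder.
97 = 3×27 + 1×9 + 2×3 + 1×1
Total coins = 3 + 1 + 2 + 1 = 7

7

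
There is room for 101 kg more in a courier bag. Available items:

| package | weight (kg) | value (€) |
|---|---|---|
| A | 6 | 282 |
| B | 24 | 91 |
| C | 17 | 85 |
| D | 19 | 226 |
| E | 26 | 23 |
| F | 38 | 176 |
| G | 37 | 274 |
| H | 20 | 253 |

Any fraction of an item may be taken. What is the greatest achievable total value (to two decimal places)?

1129.26

Sort by value per unit weight and fill in that order.
Order: A (282/6=47.00) > H (253/20=12.65) > D (226/19=11.89) > G (274/37=7.41) > C (85/17=5.00) > F (176/38=4.63) > B (91/24=3.79) > E (23/26=0.88)
Fill: take A (6 @ 282) → take H (20 @ 253) → take D (19 @ 226) → take G (37 @ 274) → take C (17 @ 85) → take 2/38 of F → 9.26; 101/101 used.
Total value = 1129.26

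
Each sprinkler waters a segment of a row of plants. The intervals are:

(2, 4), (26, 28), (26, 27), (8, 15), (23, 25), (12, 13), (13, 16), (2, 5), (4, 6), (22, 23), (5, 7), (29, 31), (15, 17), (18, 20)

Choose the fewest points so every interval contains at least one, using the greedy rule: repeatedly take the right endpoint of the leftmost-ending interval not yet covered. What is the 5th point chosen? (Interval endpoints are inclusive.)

Process intervals by earliest right end; each time one isn't hit yet, stab at its right endpoint.
Sorted: [2,4] [2,5] [4,6] [5,7] [12,13] [8,15] [13,16] [15,17] [18,20] [22,23] [23,25] [26,27] [26,28] [29,31]
{[2,4],[2,5],[4,6]} hit by 4; {[5,7]} hit by 7; {[12,13],[8,15],[13,16]} hit by 13; {[15,17]} hit by 17; {[18,20]} hit by 20; {[22,23],[23,25]} hit by 23; {[26,27],[26,28]} hit by 27; {[29,31]} hit by 31.
Points: 4, 7, 13, 17, 20, 23, 27, 31 (8 total).

20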